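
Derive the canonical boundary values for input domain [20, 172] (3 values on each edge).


Range: [20, 172]
Boundaries: just below min, min, min+1, max-1, max, just above max
Values: [19, 20, 21, 171, 172, 173]

[19, 20, 21, 171, 172, 173]


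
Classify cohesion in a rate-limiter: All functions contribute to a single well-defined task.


Reasoning: Best: single purpose
Type: Functional cohesion

Functional cohesion


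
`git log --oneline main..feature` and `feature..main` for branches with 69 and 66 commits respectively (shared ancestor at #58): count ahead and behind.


Common ancestor: commit #58
feature commits after divergence: 69 - 58 = 11
main commits after divergence: 66 - 58 = 8
feature is 11 commits ahead of main
main is 8 commits ahead of feature

feature ahead: 11, main ahead: 8


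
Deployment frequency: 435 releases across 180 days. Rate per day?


Formula: deployments per day = releases / days
= 435 / 180
= 2.417 deploys/day
(equivalently, 16.92 deploys/week)

2.417 deploys/day


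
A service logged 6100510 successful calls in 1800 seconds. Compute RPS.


Formula: throughput = requests / seconds
throughput = 6100510 / 1800
throughput = 3389.17 requests/second

3389.17 requests/second


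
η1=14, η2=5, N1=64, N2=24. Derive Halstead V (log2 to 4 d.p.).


Formula: V = N * log2(η), where N = N1 + N2 and η = η1 + η2
η = 14 + 5 = 19
N = 64 + 24 = 88
log2(19) ≈ 4.2479
V = 88 * 4.2479 = 373.82

373.82


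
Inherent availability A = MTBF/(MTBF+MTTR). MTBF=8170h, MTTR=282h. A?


Availability = MTBF / (MTBF + MTTR)
Availability = 8170 / (8170 + 282)
Availability = 8170 / 8452
Availability = 96.6635%

96.6635%


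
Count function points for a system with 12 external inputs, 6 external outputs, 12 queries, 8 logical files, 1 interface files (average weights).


UFP = EI*4 + EO*5 + EQ*4 + ILF*10 + EIF*7
UFP = 12*4 + 6*5 + 12*4 + 8*10 + 1*7
UFP = 48 + 30 + 48 + 80 + 7
UFP = 213

213


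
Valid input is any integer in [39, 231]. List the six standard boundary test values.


Range: [39, 231]
Boundaries: just below min, min, min+1, max-1, max, just above max
Values: [38, 39, 40, 230, 231, 232]

[38, 39, 40, 230, 231, 232]


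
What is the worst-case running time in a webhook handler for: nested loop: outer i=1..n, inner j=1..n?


Reasoning: n iterations times n iterations
Complexity: O(n^2)

O(n^2)


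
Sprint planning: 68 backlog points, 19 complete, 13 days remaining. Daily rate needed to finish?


Formula: Required rate = Remaining points / Days left
Remaining = 68 - 19 = 49 points
Required rate = 49 / 13 = 3.77 points/day

3.77 points/day


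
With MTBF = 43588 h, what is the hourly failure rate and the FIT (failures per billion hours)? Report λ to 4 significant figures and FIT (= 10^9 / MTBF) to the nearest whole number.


Formula: λ = 1 / MTBF; FIT = λ × 1e9 = 1e9 / MTBF
λ = 1 / 43588 ≈ 2.294e-05 failures/hour
FIT = 1e9 / 43588 ≈ 22942 failures per 1e9 hours (nearest whole number)

λ = 2.294e-05 /h, FIT = 22942


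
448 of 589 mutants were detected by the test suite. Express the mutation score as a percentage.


Mutation score = killed / total * 100
Mutation score = 448 / 589 * 100
Mutation score = 76.06%

76.06%


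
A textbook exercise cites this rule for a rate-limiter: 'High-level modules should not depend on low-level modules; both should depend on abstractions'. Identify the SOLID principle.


This describes the Dependency Inversion Principle (DIP)

Dependency Inversion Principle (DIP)


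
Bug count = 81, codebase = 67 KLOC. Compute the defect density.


Defect density = defects / KLOC
Defect density = 81 / 67
Defect density = 1.209 defects/KLOC

1.209 defects/KLOC


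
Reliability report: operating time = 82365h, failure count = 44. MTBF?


Formula: MTBF = Total operating time / Number of failures
MTBF = 82365 / 44
MTBF = 1871.93 hours

1871.93 hours


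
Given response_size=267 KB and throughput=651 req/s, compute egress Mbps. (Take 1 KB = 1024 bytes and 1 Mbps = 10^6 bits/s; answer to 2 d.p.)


Formula: Mbps = payload_bytes * RPS * 8 / 1e6
Payload per request = 267 KB = 267 * 1024 = 273408 bytes
Total bytes/sec = 273408 * 651 = 177988608
Total bits/sec = 177988608 * 8 = 1423908864
Mbps = 1423908864 / 1e6 = 1423.91

1423.91 Mbps


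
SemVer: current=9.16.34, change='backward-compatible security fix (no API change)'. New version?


Current: 9.16.34
Change category: 'backward-compatible security fix (no API change)' → patch bump
SemVer rule: patch bump → increment PATCH (MAJOR and MINOR unchanged)
New: 9.16.35

9.16.35


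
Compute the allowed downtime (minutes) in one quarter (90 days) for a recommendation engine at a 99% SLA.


Formula: allowed downtime = period * (100 - SLA) / 100
Period (quarter (90 days)) = 129600 minutes
Unavailability fraction = (100 - 99.0) / 100
Allowed downtime = 129600 * (100 - 99.0) / 100
Allowed downtime = 1296.0 minutes

1296.0 minutes


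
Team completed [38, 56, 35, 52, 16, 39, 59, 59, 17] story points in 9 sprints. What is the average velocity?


Formula: Avg velocity = Total points / Number of sprints
Points: [38, 56, 35, 52, 16, 39, 59, 59, 17]
Sum = 38 + 56 + 35 + 52 + 16 + 39 + 59 + 59 + 17 = 371
Avg velocity = 371 / 9 = 41.22 points/sprint

41.22 points/sprint


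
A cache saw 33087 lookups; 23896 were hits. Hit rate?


Formula: hit rate = hits / (hits + misses) * 100
hit rate = 23896 / (23896 + 9191) * 100
hit rate = 23896 / 33087 * 100
hit rate = 72.22%

72.22%


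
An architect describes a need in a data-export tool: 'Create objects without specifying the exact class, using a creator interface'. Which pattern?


This matches the Factory Method pattern

Factory Method


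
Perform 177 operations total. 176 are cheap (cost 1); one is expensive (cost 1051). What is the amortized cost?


Formula: Amortized cost = Total cost / Operations
Total cost = (176 * 1) + (1 * 1051)
Total cost = 176 + 1051 = 1227
Amortized = 1227 / 177 = 6.9322

6.9322


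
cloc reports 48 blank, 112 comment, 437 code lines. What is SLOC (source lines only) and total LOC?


Total LOC = blank + comment + code
Total LOC = 48 + 112 + 437 = 597
SLOC (source only) = code = 437

Total LOC: 597, SLOC: 437


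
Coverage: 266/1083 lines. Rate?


Coverage = covered / total * 100
Coverage = 266 / 1083 * 100
Coverage = 24.56%

24.56%


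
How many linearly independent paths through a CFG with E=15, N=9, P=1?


Formula: V(G) = E - N + 2P
V(G) = 15 - 9 + 2*1
V(G) = 6 + 2
V(G) = 8

8


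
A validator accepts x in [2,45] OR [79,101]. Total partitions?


Valid ranges: [2,45] and [79,101]
Class 1: x < 2 — invalid
Class 2: 2 ≤ x ≤ 45 — valid
Class 3: 45 < x < 79 — invalid (gap between ranges)
Class 4: 79 ≤ x ≤ 101 — valid
Class 5: x > 101 — invalid
Total equivalence classes: 5

5 equivalence classes


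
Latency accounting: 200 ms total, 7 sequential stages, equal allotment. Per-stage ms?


Formula: per_stage = total_budget / stages
per_stage = 200 / 7
per_stage = 28.57 ms

28.57 ms


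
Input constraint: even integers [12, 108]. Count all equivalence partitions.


Constraint: even integers in [12, 108]
Class 1: x < 12 — out-of-range invalid
Class 2: x in [12,108] but odd — wrong type invalid
Class 3: x in [12,108] and even — valid
Class 4: x > 108 — out-of-range invalid
Total equivalence classes: 4

4 equivalence classes


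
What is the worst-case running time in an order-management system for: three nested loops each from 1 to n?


Reasoning: three levels of nesting over n
Complexity: O(n^3)

O(n^3)


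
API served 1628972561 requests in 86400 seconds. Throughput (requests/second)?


Formula: throughput = requests / seconds
throughput = 1628972561 / 86400
throughput = 18853.85 requests/second

18853.85 requests/second


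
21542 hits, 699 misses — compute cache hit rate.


Formula: hit rate = hits / (hits + misses) * 100
hit rate = 21542 / (21542 + 699) * 100
hit rate = 21542 / 22241 * 100
hit rate = 96.86%

96.86%


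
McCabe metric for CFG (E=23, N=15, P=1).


Formula: V(G) = E - N + 2P
V(G) = 23 - 15 + 2*1
V(G) = 8 + 2
V(G) = 10

10


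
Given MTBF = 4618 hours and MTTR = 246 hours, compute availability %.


Availability = MTBF / (MTBF + MTTR)
Availability = 4618 / (4618 + 246)
Availability = 4618 / 4864
Availability = 94.9424%

94.9424%


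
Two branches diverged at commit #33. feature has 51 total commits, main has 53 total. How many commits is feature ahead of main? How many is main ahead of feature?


Common ancestor: commit #33
feature commits after divergence: 51 - 33 = 18
main commits after divergence: 53 - 33 = 20
feature is 18 commits ahead of main
main is 20 commits ahead of feature

feature ahead: 18, main ahead: 20


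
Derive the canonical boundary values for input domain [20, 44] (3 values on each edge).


Range: [20, 44]
Boundaries: just below min, min, min+1, max-1, max, just above max
Values: [19, 20, 21, 43, 44, 45]

[19, 20, 21, 43, 44, 45]


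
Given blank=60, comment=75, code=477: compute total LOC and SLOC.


Total LOC = blank + comment + code
Total LOC = 60 + 75 + 477 = 612
SLOC (source only) = code = 477

Total LOC: 612, SLOC: 477


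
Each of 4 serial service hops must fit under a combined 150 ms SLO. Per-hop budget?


Formula: per_stage = total_budget / stages
per_stage = 150 / 4
per_stage = 37.5 ms

37.5 ms


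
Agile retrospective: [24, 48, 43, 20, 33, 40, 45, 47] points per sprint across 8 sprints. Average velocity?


Formula: Avg velocity = Total points / Number of sprints
Points: [24, 48, 43, 20, 33, 40, 45, 47]
Sum = 24 + 48 + 43 + 20 + 33 + 40 + 45 + 47 = 300
Avg velocity = 300 / 8 = 37.5 points/sprint

37.5 points/sprint


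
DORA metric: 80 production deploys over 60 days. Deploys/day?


Formula: deployments per day = releases / days
= 80 / 60
= 1.333 deploys/day
(equivalently, 9.33 deploys/week)

1.333 deploys/day


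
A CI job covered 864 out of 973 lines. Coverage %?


Coverage = covered / total * 100
Coverage = 864 / 973 * 100
Coverage = 88.8%

88.8%


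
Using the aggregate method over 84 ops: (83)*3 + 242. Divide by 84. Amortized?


Formula: Amortized cost = Total cost / Operations
Total cost = (83 * 3) + (1 * 242)
Total cost = 249 + 242 = 491
Amortized = 491 / 84 = 5.8452

5.8452


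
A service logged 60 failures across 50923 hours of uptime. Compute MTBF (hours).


Formula: MTBF = Total operating time / Number of failures
MTBF = 50923 / 60
MTBF = 848.72 hours

848.72 hours


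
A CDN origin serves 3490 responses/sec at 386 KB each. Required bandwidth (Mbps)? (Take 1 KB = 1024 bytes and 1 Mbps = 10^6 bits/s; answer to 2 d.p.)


Formula: Mbps = payload_bytes * RPS * 8 / 1e6
Payload per request = 386 KB = 386 * 1024 = 395264 bytes
Total bytes/sec = 395264 * 3490 = 1379471360
Total bits/sec = 1379471360 * 8 = 11035770880
Mbps = 11035770880 / 1e6 = 11035.77

11035.77 Mbps


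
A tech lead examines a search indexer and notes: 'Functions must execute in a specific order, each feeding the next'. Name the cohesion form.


Reasoning: Output of one is input to next
Type: Sequential cohesion

Sequential cohesion


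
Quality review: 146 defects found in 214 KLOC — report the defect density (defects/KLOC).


Defect density = defects / KLOC
Defect density = 146 / 214
Defect density = 0.682 defects/KLOC

0.682 defects/KLOC


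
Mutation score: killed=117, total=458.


Mutation score = killed / total * 100
Mutation score = 117 / 458 * 100
Mutation score = 25.55%

25.55%


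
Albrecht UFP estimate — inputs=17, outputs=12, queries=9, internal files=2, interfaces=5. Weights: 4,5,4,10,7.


UFP = EI*4 + EO*5 + EQ*4 + ILF*10 + EIF*7
UFP = 17*4 + 12*5 + 9*4 + 2*10 + 5*7
UFP = 68 + 60 + 36 + 20 + 35
UFP = 219

219


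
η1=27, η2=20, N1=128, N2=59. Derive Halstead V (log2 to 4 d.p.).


Formula: V = N * log2(η), where N = N1 + N2 and η = η1 + η2
η = 27 + 20 = 47
N = 128 + 59 = 187
log2(47) ≈ 5.5546
V = 187 * 5.5546 = 1038.71

1038.71


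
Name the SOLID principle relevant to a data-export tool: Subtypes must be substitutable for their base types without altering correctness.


This describes the Liskov Substitution Principle (LSP)

Liskov Substitution Principle (LSP)


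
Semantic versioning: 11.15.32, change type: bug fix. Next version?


Current: 11.15.32
Change category: 'bug fix' → patch bump
SemVer rule: patch bump → increment PATCH (MAJOR and MINOR unchanged)
New: 11.15.33

11.15.33


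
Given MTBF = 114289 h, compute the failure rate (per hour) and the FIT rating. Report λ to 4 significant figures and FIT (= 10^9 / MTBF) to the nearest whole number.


Formula: λ = 1 / MTBF; FIT = λ × 1e9 = 1e9 / MTBF
λ = 1 / 114289 ≈ 8.750e-06 failures/hour
FIT = 1e9 / 114289 ≈ 8750 failures per 1e9 hours (nearest whole number)

λ = 8.750e-06 /h, FIT = 8750


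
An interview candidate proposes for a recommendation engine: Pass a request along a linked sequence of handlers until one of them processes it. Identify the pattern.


This matches the Chain of Responsibility pattern

Chain of Responsibility


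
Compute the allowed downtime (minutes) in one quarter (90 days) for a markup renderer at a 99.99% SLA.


Formula: allowed downtime = period * (100 - SLA) / 100
Period (quarter (90 days)) = 129600 minutes
Unavailability fraction = (100 - 99.99) / 100
Allowed downtime = 129600 * (100 - 99.99) / 100
Allowed downtime = 12.96 minutes

12.96 minutes


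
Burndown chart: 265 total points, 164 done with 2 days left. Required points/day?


Formula: Required rate = Remaining points / Days left
Remaining = 265 - 164 = 101 points
Required rate = 101 / 2 = 50.5 points/day

50.5 points/day


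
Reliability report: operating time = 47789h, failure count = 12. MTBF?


Formula: MTBF = Total operating time / Number of failures
MTBF = 47789 / 12
MTBF = 3982.42 hours

3982.42 hours


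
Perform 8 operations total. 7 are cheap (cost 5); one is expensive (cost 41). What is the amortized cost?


Formula: Amortized cost = Total cost / Operations
Total cost = (7 * 5) + (1 * 41)
Total cost = 35 + 41 = 76
Amortized = 76 / 8 = 9.5

9.5


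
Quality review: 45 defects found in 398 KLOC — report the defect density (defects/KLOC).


Defect density = defects / KLOC
Defect density = 45 / 398
Defect density = 0.113 defects/KLOC

0.113 defects/KLOC


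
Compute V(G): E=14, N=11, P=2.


Formula: V(G) = E - N + 2P
V(G) = 14 - 11 + 2*2
V(G) = 3 + 4
V(G) = 7

7


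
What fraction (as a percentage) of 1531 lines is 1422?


Coverage = covered / total * 100
Coverage = 1422 / 1531 * 100
Coverage = 92.88%

92.88%


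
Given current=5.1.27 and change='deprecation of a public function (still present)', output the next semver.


Current: 5.1.27
Change category: 'deprecation of a public function (still present)' → minor bump
SemVer rule: minor bump → increment MINOR, reset PATCH to 0 (MAJOR unchanged)
New: 5.2.0

5.2.0


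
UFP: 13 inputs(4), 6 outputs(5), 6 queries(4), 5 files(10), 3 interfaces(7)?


UFP = EI*4 + EO*5 + EQ*4 + ILF*10 + EIF*7
UFP = 13*4 + 6*5 + 6*4 + 5*10 + 3*7
UFP = 52 + 30 + 24 + 50 + 21
UFP = 177

177


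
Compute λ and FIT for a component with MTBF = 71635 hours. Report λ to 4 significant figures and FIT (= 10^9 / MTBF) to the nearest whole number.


Formula: λ = 1 / MTBF; FIT = λ × 1e9 = 1e9 / MTBF
λ = 1 / 71635 ≈ 1.396e-05 failures/hour
FIT = 1e9 / 71635 ≈ 13960 failures per 1e9 hours (nearest whole number)

λ = 1.396e-05 /h, FIT = 13960


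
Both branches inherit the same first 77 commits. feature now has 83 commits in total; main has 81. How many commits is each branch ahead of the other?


Common ancestor: commit #77
feature commits after divergence: 83 - 77 = 6
main commits after divergence: 81 - 77 = 4
feature is 6 commits ahead of main
main is 4 commits ahead of feature

feature ahead: 6, main ahead: 4


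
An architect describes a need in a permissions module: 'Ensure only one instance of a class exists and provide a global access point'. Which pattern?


This matches the Singleton pattern

Singleton


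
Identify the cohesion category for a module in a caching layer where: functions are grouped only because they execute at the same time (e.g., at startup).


Reasoning: Related by timing only
Type: Temporal cohesion

Temporal cohesion


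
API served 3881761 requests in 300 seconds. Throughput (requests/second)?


Formula: throughput = requests / seconds
throughput = 3881761 / 300
throughput = 12939.2 requests/second

12939.2 requests/second


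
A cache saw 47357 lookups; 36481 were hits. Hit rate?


Formula: hit rate = hits / (hits + misses) * 100
hit rate = 36481 / (36481 + 10876) * 100
hit rate = 36481 / 47357 * 100
hit rate = 77.03%

77.03%


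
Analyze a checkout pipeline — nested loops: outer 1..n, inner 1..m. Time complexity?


Reasoning: product of independent bounds
Complexity: O(n*m)

O(n*m)


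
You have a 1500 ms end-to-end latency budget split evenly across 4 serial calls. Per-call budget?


Formula: per_stage = total_budget / stages
per_stage = 1500 / 4
per_stage = 375.0 ms

375.0 ms


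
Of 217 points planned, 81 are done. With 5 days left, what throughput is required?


Formula: Required rate = Remaining points / Days left
Remaining = 217 - 81 = 136 points
Required rate = 136 / 5 = 27.2 points/day

27.2 points/day


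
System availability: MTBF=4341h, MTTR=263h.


Availability = MTBF / (MTBF + MTTR)
Availability = 4341 / (4341 + 263)
Availability = 4341 / 4604
Availability = 94.2876%

94.2876%


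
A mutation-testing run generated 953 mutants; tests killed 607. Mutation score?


Mutation score = killed / total * 100
Mutation score = 607 / 953 * 100
Mutation score = 63.69%

63.69%


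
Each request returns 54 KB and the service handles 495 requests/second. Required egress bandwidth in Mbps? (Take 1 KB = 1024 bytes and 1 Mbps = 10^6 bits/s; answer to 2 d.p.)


Formula: Mbps = payload_bytes * RPS * 8 / 1e6
Payload per request = 54 KB = 54 * 1024 = 55296 bytes
Total bytes/sec = 55296 * 495 = 27371520
Total bits/sec = 27371520 * 8 = 218972160
Mbps = 218972160 / 1e6 = 218.97

218.97 Mbps


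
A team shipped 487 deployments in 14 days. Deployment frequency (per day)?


Formula: deployments per day = releases / days
= 487 / 14
= 34.786 deploys/day
(equivalently, 243.5 deploys/week)

34.786 deploys/day


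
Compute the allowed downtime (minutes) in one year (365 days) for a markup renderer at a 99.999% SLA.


Formula: allowed downtime = period * (100 - SLA) / 100
Period (year (365 days)) = 525600 minutes
Unavailability fraction = (100 - 99.999) / 100
Allowed downtime = 525600 * (100 - 99.999) / 100
Allowed downtime = 5.256 minutes

5.256 minutes


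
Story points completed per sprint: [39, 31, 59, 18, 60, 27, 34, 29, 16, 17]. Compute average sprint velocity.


Formula: Avg velocity = Total points / Number of sprints
Points: [39, 31, 59, 18, 60, 27, 34, 29, 16, 17]
Sum = 39 + 31 + 59 + 18 + 60 + 27 + 34 + 29 + 16 + 17 = 330
Avg velocity = 330 / 10 = 33.0 points/sprint

33.0 points/sprint


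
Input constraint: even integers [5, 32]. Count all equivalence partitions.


Constraint: even integers in [5, 32]
Class 1: x < 5 — out-of-range invalid
Class 2: x in [5,32] but odd — wrong type invalid
Class 3: x in [5,32] and even — valid
Class 4: x > 32 — out-of-range invalid
Total equivalence classes: 4

4 equivalence classes


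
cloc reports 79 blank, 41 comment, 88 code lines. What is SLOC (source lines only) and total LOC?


Total LOC = blank + comment + code
Total LOC = 79 + 41 + 88 = 208
SLOC (source only) = code = 88

Total LOC: 208, SLOC: 88


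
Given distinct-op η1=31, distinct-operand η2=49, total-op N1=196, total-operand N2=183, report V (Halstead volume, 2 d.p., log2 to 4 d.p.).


Formula: V = N * log2(η), where N = N1 + N2 and η = η1 + η2
η = 31 + 49 = 80
N = 196 + 183 = 379
log2(80) ≈ 6.3219
V = 379 * 6.3219 = 2396.00

2396.00


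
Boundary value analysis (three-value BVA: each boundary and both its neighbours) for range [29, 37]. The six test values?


Range: [29, 37]
Boundaries: just below min, min, min+1, max-1, max, just above max
Values: [28, 29, 30, 36, 37, 38]

[28, 29, 30, 36, 37, 38]


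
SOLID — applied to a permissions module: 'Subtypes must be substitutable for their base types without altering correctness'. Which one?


This describes the Liskov Substitution Principle (LSP)

Liskov Substitution Principle (LSP)


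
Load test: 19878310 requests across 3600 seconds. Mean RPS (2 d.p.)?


Formula: throughput = requests / seconds
throughput = 19878310 / 3600
throughput = 5521.75 requests/second

5521.75 requests/second


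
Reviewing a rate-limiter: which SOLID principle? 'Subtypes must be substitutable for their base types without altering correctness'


This describes the Liskov Substitution Principle (LSP)

Liskov Substitution Principle (LSP)


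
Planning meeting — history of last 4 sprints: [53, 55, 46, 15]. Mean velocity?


Formula: Avg velocity = Total points / Number of sprints
Points: [53, 55, 46, 15]
Sum = 53 + 55 + 46 + 15 = 169
Avg velocity = 169 / 4 = 42.25 points/sprint

42.25 points/sprint


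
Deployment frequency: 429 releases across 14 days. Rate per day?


Formula: deployments per day = releases / days
= 429 / 14
= 30.643 deploys/day
(equivalently, 214.5 deploys/week)

30.643 deploys/day


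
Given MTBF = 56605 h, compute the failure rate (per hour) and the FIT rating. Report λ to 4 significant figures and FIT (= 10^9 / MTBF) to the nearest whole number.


Formula: λ = 1 / MTBF; FIT = λ × 1e9 = 1e9 / MTBF
λ = 1 / 56605 ≈ 1.767e-05 failures/hour
FIT = 1e9 / 56605 ≈ 17666 failures per 1e9 hours (nearest whole number)

λ = 1.767e-05 /h, FIT = 17666


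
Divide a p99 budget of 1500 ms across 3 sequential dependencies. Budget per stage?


Formula: per_stage = total_budget / stages
per_stage = 1500 / 3
per_stage = 500.0 ms

500.0 ms


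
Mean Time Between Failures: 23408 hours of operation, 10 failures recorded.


Formula: MTBF = Total operating time / Number of failures
MTBF = 23408 / 10
MTBF = 2340.8 hours

2340.8 hours


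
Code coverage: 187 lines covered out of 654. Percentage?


Coverage = covered / total * 100
Coverage = 187 / 654 * 100
Coverage = 28.59%

28.59%


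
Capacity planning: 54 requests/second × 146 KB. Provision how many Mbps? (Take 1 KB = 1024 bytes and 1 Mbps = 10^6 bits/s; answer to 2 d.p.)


Formula: Mbps = payload_bytes * RPS * 8 / 1e6
Payload per request = 146 KB = 146 * 1024 = 149504 bytes
Total bytes/sec = 149504 * 54 = 8073216
Total bits/sec = 8073216 * 8 = 64585728
Mbps = 64585728 / 1e6 = 64.59

64.59 Mbps


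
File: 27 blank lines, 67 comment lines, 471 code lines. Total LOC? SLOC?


Total LOC = blank + comment + code
Total LOC = 27 + 67 + 471 = 565
SLOC (source only) = code = 471

Total LOC: 565, SLOC: 471


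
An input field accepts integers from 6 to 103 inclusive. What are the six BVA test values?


Range: [6, 103]
Boundaries: just below min, min, min+1, max-1, max, just above max
Values: [5, 6, 7, 102, 103, 104]

[5, 6, 7, 102, 103, 104]


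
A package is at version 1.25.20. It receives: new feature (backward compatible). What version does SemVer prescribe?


Current: 1.25.20
Change category: 'new feature (backward compatible)' → minor bump
SemVer rule: minor bump → increment MINOR, reset PATCH to 0 (MAJOR unchanged)
New: 1.26.0

1.26.0


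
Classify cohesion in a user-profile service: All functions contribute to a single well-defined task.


Reasoning: Best: single purpose
Type: Functional cohesion

Functional cohesion


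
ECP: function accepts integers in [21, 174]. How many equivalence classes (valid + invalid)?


Valid range: [21, 174]
Class 1: x < 21 — invalid
Class 2: 21 ≤ x ≤ 174 — valid
Class 3: x > 174 — invalid
Total equivalence classes: 3

3 equivalence classes


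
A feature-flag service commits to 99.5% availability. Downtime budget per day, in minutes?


Formula: allowed downtime = period * (100 - SLA) / 100
Period (day) = 1440 minutes
Unavailability fraction = (100 - 99.5) / 100
Allowed downtime = 1440 * (100 - 99.5) / 100
Allowed downtime = 7.2 minutes

7.2 minutes


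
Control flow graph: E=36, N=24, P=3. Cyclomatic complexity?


Formula: V(G) = E - N + 2P
V(G) = 36 - 24 + 2*3
V(G) = 12 + 6
V(G) = 18

18


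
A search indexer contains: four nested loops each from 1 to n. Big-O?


Reasoning: four levels of nesting
Complexity: O(n^4)

O(n^4)


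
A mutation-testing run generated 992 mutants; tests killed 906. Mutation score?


Mutation score = killed / total * 100
Mutation score = 906 / 992 * 100
Mutation score = 91.33%

91.33%


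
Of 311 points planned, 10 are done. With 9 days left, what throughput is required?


Formula: Required rate = Remaining points / Days left
Remaining = 311 - 10 = 301 points
Required rate = 301 / 9 = 33.44 points/day

33.44 points/day


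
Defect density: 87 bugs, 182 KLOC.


Defect density = defects / KLOC
Defect density = 87 / 182
Defect density = 0.478 defects/KLOC

0.478 defects/KLOC


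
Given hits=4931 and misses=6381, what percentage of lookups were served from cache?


Formula: hit rate = hits / (hits + misses) * 100
hit rate = 4931 / (4931 + 6381) * 100
hit rate = 4931 / 11312 * 100
hit rate = 43.59%

43.59%


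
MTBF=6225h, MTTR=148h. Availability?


Availability = MTBF / (MTBF + MTTR)
Availability = 6225 / (6225 + 148)
Availability = 6225 / 6373
Availability = 97.6777%

97.6777%


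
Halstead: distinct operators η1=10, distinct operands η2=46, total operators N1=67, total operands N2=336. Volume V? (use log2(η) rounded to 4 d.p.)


Formula: V = N * log2(η), where N = N1 + N2 and η = η1 + η2
η = 10 + 46 = 56
N = 67 + 336 = 403
log2(56) ≈ 5.8074
V = 403 * 5.8074 = 2340.38

2340.38


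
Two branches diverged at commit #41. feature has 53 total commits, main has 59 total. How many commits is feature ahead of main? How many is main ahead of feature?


Common ancestor: commit #41
feature commits after divergence: 53 - 41 = 12
main commits after divergence: 59 - 41 = 18
feature is 12 commits ahead of main
main is 18 commits ahead of feature

feature ahead: 12, main ahead: 18


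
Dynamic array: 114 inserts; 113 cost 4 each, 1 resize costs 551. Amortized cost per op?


Formula: Amortized cost = Total cost / Operations
Total cost = (113 * 4) + (1 * 551)
Total cost = 452 + 551 = 1003
Amortized = 1003 / 114 = 8.7982

8.7982


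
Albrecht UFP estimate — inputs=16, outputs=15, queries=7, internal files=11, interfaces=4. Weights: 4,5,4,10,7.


UFP = EI*4 + EO*5 + EQ*4 + ILF*10 + EIF*7
UFP = 16*4 + 15*5 + 7*4 + 11*10 + 4*7
UFP = 64 + 75 + 28 + 110 + 28
UFP = 305

305


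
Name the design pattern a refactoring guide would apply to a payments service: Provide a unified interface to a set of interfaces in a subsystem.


This matches the Facade pattern

Facade


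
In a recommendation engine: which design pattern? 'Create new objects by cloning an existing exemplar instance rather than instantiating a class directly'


This matches the Prototype pattern

Prototype


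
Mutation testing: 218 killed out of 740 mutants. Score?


Mutation score = killed / total * 100
Mutation score = 218 / 740 * 100
Mutation score = 29.46%

29.46%


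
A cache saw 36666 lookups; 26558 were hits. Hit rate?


Formula: hit rate = hits / (hits + misses) * 100
hit rate = 26558 / (26558 + 10108) * 100
hit rate = 26558 / 36666 * 100
hit rate = 72.43%

72.43%


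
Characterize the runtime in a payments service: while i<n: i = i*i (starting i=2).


Reasoning: squaring drives double-exponential growth; iterations ~ log log n
Complexity: O(log log n)

O(log log n)


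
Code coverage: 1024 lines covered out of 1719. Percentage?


Coverage = covered / total * 100
Coverage = 1024 / 1719 * 100
Coverage = 59.57%

59.57%


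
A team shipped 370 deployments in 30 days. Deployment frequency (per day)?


Formula: deployments per day = releases / days
= 370 / 30
= 12.333 deploys/day
(equivalently, 86.33 deploys/week)

12.333 deploys/day


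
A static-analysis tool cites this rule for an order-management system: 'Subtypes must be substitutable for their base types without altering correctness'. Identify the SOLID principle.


This describes the Liskov Substitution Principle (LSP)

Liskov Substitution Principle (LSP)


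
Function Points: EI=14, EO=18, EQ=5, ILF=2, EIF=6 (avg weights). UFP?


UFP = EI*4 + EO*5 + EQ*4 + ILF*10 + EIF*7
UFP = 14*4 + 18*5 + 5*4 + 2*10 + 6*7
UFP = 56 + 90 + 20 + 20 + 42
UFP = 228

228


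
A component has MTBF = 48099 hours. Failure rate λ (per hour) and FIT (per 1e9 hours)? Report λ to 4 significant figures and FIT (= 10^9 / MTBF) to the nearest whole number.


Formula: λ = 1 / MTBF; FIT = λ × 1e9 = 1e9 / MTBF
λ = 1 / 48099 ≈ 2.079e-05 failures/hour
FIT = 1e9 / 48099 ≈ 20790 failures per 1e9 hours (nearest whole number)

λ = 2.079e-05 /h, FIT = 20790


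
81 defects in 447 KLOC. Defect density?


Defect density = defects / KLOC
Defect density = 81 / 447
Defect density = 0.181 defects/KLOC

0.181 defects/KLOC


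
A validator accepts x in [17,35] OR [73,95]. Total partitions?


Valid ranges: [17,35] and [73,95]
Class 1: x < 17 — invalid
Class 2: 17 ≤ x ≤ 35 — valid
Class 3: 35 < x < 73 — invalid (gap between ranges)
Class 4: 73 ≤ x ≤ 95 — valid
Class 5: x > 95 — invalid
Total equivalence classes: 5

5 equivalence classes


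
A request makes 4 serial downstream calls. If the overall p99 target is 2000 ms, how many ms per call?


Formula: per_stage = total_budget / stages
per_stage = 2000 / 4
per_stage = 500.0 ms

500.0 ms


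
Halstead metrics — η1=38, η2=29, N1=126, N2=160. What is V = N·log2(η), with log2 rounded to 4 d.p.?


Formula: V = N * log2(η), where N = N1 + N2 and η = η1 + η2
η = 38 + 29 = 67
N = 126 + 160 = 286
log2(67) ≈ 6.0661
V = 286 * 6.0661 = 1734.90

1734.90


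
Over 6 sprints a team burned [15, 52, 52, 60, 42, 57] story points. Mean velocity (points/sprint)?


Formula: Avg velocity = Total points / Number of sprints
Points: [15, 52, 52, 60, 42, 57]
Sum = 15 + 52 + 52 + 60 + 42 + 57 = 278
Avg velocity = 278 / 6 = 46.33 points/sprint

46.33 points/sprint


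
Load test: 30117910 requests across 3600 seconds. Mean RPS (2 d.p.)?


Formula: throughput = requests / seconds
throughput = 30117910 / 3600
throughput = 8366.09 requests/second

8366.09 requests/second


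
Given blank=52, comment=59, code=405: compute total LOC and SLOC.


Total LOC = blank + comment + code
Total LOC = 52 + 59 + 405 = 516
SLOC (source only) = code = 405

Total LOC: 516, SLOC: 405


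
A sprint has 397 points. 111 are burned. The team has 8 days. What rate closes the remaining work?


Formula: Required rate = Remaining points / Days left
Remaining = 397 - 111 = 286 points
Required rate = 286 / 8 = 35.75 points/day

35.75 points/day


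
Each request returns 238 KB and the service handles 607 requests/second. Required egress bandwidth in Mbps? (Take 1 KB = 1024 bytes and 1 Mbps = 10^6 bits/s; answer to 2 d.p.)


Formula: Mbps = payload_bytes * RPS * 8 / 1e6
Payload per request = 238 KB = 238 * 1024 = 243712 bytes
Total bytes/sec = 243712 * 607 = 147933184
Total bits/sec = 147933184 * 8 = 1183465472
Mbps = 1183465472 / 1e6 = 1183.47

1183.47 Mbps


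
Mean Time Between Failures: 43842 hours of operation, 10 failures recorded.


Formula: MTBF = Total operating time / Number of failures
MTBF = 43842 / 10
MTBF = 4384.2 hours

4384.2 hours


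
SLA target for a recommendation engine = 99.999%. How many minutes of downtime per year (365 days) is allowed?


Formula: allowed downtime = period * (100 - SLA) / 100
Period (year (365 days)) = 525600 minutes
Unavailability fraction = (100 - 99.999) / 100
Allowed downtime = 525600 * (100 - 99.999) / 100
Allowed downtime = 5.256 minutes

5.256 minutes


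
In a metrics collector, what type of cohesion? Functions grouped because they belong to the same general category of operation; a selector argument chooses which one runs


Reasoning: Grouped by category of activity, not by data or sequence
Type: Logical cohesion

Logical cohesion


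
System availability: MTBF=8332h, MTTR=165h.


Availability = MTBF / (MTBF + MTTR)
Availability = 8332 / (8332 + 165)
Availability = 8332 / 8497
Availability = 98.0581%

98.0581%


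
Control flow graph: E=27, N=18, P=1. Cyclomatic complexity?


Formula: V(G) = E - N + 2P
V(G) = 27 - 18 + 2*1
V(G) = 9 + 2
V(G) = 11

11


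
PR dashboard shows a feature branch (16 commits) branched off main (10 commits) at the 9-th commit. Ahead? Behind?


Common ancestor: commit #9
feature commits after divergence: 16 - 9 = 7
main commits after divergence: 10 - 9 = 1
feature is 7 commits ahead of main
main is 1 commits ahead of feature

feature ahead: 7, main ahead: 1


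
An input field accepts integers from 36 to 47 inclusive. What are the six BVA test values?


Range: [36, 47]
Boundaries: just below min, min, min+1, max-1, max, just above max
Values: [35, 36, 37, 46, 47, 48]

[35, 36, 37, 46, 47, 48]


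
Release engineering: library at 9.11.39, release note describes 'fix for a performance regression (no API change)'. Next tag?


Current: 9.11.39
Change category: 'fix for a performance regression (no API change)' → patch bump
SemVer rule: patch bump → increment PATCH (MAJOR and MINOR unchanged)
New: 9.11.40

9.11.40


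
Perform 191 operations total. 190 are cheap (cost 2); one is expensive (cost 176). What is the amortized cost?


Formula: Amortized cost = Total cost / Operations
Total cost = (190 * 2) + (1 * 176)
Total cost = 380 + 176 = 556
Amortized = 556 / 191 = 2.911

2.911


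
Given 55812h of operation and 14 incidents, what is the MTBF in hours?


Formula: MTBF = Total operating time / Number of failures
MTBF = 55812 / 14
MTBF = 3986.57 hours

3986.57 hours


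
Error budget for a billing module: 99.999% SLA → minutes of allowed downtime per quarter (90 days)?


Formula: allowed downtime = period * (100 - SLA) / 100
Period (quarter (90 days)) = 129600 minutes
Unavailability fraction = (100 - 99.999) / 100
Allowed downtime = 129600 * (100 - 99.999) / 100
Allowed downtime = 1.296 minutes

1.296 minutes


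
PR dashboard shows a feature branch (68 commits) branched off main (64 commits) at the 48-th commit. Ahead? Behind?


Common ancestor: commit #48
feature commits after divergence: 68 - 48 = 20
main commits after divergence: 64 - 48 = 16
feature is 20 commits ahead of main
main is 16 commits ahead of feature

feature ahead: 20, main ahead: 16


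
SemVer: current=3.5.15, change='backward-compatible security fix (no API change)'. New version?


Current: 3.5.15
Change category: 'backward-compatible security fix (no API change)' → patch bump
SemVer rule: patch bump → increment PATCH (MAJOR and MINOR unchanged)
New: 3.5.16

3.5.16


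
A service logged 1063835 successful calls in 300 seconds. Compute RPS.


Formula: throughput = requests / seconds
throughput = 1063835 / 300
throughput = 3546.12 requests/second

3546.12 requests/second


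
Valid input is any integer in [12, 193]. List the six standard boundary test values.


Range: [12, 193]
Boundaries: just below min, min, min+1, max-1, max, just above max
Values: [11, 12, 13, 192, 193, 194]

[11, 12, 13, 192, 193, 194]


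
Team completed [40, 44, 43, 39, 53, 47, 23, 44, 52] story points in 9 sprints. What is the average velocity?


Formula: Avg velocity = Total points / Number of sprints
Points: [40, 44, 43, 39, 53, 47, 23, 44, 52]
Sum = 40 + 44 + 43 + 39 + 53 + 47 + 23 + 44 + 52 = 385
Avg velocity = 385 / 9 = 42.78 points/sprint

42.78 points/sprint


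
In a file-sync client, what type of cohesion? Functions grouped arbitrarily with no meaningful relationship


Reasoning: Worst: random grouping
Type: Coincidental cohesion

Coincidental cohesion


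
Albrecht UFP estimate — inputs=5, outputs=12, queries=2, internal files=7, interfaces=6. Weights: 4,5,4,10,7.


UFP = EI*4 + EO*5 + EQ*4 + ILF*10 + EIF*7
UFP = 5*4 + 12*5 + 2*4 + 7*10 + 6*7
UFP = 20 + 60 + 8 + 70 + 42
UFP = 200

200


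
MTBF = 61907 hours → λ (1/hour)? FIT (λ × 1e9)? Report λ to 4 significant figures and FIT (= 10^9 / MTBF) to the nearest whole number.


Formula: λ = 1 / MTBF; FIT = λ × 1e9 = 1e9 / MTBF
λ = 1 / 61907 ≈ 1.615e-05 failures/hour
FIT = 1e9 / 61907 ≈ 16153 failures per 1e9 hours (nearest whole number)

λ = 1.615e-05 /h, FIT = 16153


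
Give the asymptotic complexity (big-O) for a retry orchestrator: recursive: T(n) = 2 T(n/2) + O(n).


Reasoning: master theorem case 2 (merge-sort recurrence)
Complexity: O(n log n)

O(n log n)


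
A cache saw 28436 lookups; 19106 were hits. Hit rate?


Formula: hit rate = hits / (hits + misses) * 100
hit rate = 19106 / (19106 + 9330) * 100
hit rate = 19106 / 28436 * 100
hit rate = 67.19%

67.19%


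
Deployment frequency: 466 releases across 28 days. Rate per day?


Formula: deployments per day = releases / days
= 466 / 28
= 16.643 deploys/day
(equivalently, 116.5 deploys/week)

16.643 deploys/day


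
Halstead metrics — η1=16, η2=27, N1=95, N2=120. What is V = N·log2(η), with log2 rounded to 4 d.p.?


Formula: V = N * log2(η), where N = N1 + N2 and η = η1 + η2
η = 16 + 27 = 43
N = 95 + 120 = 215
log2(43) ≈ 5.4263
V = 215 * 5.4263 = 1166.65

1166.65


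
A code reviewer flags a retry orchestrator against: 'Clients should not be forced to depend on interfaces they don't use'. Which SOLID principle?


This describes the Interface Segregation Principle (ISP)

Interface Segregation Principle (ISP)


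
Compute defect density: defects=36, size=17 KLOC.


Defect density = defects / KLOC
Defect density = 36 / 17
Defect density = 2.118 defects/KLOC

2.118 defects/KLOC


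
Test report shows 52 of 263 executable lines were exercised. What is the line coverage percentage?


Coverage = covered / total * 100
Coverage = 52 / 263 * 100
Coverage = 19.77%

19.77%


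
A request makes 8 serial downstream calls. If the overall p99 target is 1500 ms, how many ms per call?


Formula: per_stage = total_budget / stages
per_stage = 1500 / 8
per_stage = 187.5 ms

187.5 ms


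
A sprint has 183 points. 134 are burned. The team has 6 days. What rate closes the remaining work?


Formula: Required rate = Remaining points / Days left
Remaining = 183 - 134 = 49 points
Required rate = 49 / 6 = 8.17 points/day

8.17 points/day


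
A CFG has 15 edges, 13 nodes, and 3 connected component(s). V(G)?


Formula: V(G) = E - N + 2P
V(G) = 15 - 13 + 2*3
V(G) = 2 + 6
V(G) = 8

8


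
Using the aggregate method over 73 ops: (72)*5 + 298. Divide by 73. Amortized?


Formula: Amortized cost = Total cost / Operations
Total cost = (72 * 5) + (1 * 298)
Total cost = 360 + 298 = 658
Amortized = 658 / 73 = 9.0137

9.0137


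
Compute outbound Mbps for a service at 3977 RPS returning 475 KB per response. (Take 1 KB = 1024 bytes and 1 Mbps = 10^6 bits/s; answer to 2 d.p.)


Formula: Mbps = payload_bytes * RPS * 8 / 1e6
Payload per request = 475 KB = 475 * 1024 = 486400 bytes
Total bytes/sec = 486400 * 3977 = 1934412800
Total bits/sec = 1934412800 * 8 = 15475302400
Mbps = 15475302400 / 1e6 = 15475.3

15475.3 Mbps


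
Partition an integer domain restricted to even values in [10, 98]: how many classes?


Constraint: even integers in [10, 98]
Class 1: x < 10 — out-of-range invalid
Class 2: x in [10,98] but odd — wrong type invalid
Class 3: x in [10,98] and even — valid
Class 4: x > 98 — out-of-range invalid
Total equivalence classes: 4

4 equivalence classes
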